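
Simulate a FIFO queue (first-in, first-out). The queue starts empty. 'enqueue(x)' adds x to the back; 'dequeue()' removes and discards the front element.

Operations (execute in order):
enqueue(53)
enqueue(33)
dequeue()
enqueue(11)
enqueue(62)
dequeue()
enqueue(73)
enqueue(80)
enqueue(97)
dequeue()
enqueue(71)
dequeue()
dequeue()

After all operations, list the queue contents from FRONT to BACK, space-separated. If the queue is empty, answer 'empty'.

Answer: 80 97 71

Derivation:
enqueue(53): [53]
enqueue(33): [53, 33]
dequeue(): [33]
enqueue(11): [33, 11]
enqueue(62): [33, 11, 62]
dequeue(): [11, 62]
enqueue(73): [11, 62, 73]
enqueue(80): [11, 62, 73, 80]
enqueue(97): [11, 62, 73, 80, 97]
dequeue(): [62, 73, 80, 97]
enqueue(71): [62, 73, 80, 97, 71]
dequeue(): [73, 80, 97, 71]
dequeue(): [80, 97, 71]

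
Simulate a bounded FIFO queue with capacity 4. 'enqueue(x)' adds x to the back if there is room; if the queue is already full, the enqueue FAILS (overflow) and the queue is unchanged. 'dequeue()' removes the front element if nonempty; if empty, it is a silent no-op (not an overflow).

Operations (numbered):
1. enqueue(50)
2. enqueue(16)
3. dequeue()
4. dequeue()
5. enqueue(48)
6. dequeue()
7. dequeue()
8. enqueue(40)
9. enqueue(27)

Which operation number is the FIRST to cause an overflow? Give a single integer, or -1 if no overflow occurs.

Answer: -1

Derivation:
1. enqueue(50): size=1
2. enqueue(16): size=2
3. dequeue(): size=1
4. dequeue(): size=0
5. enqueue(48): size=1
6. dequeue(): size=0
7. dequeue(): empty, no-op, size=0
8. enqueue(40): size=1
9. enqueue(27): size=2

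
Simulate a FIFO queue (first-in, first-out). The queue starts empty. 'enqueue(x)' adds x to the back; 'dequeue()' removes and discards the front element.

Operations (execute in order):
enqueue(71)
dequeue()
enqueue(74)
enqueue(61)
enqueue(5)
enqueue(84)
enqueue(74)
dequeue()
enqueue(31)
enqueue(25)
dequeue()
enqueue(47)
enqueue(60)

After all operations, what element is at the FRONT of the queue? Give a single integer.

enqueue(71): queue = [71]
dequeue(): queue = []
enqueue(74): queue = [74]
enqueue(61): queue = [74, 61]
enqueue(5): queue = [74, 61, 5]
enqueue(84): queue = [74, 61, 5, 84]
enqueue(74): queue = [74, 61, 5, 84, 74]
dequeue(): queue = [61, 5, 84, 74]
enqueue(31): queue = [61, 5, 84, 74, 31]
enqueue(25): queue = [61, 5, 84, 74, 31, 25]
dequeue(): queue = [5, 84, 74, 31, 25]
enqueue(47): queue = [5, 84, 74, 31, 25, 47]
enqueue(60): queue = [5, 84, 74, 31, 25, 47, 60]

Answer: 5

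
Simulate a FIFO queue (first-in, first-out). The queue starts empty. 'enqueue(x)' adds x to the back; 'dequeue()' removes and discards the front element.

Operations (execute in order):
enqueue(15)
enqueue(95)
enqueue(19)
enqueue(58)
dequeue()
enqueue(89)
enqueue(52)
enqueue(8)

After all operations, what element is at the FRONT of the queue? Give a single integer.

enqueue(15): queue = [15]
enqueue(95): queue = [15, 95]
enqueue(19): queue = [15, 95, 19]
enqueue(58): queue = [15, 95, 19, 58]
dequeue(): queue = [95, 19, 58]
enqueue(89): queue = [95, 19, 58, 89]
enqueue(52): queue = [95, 19, 58, 89, 52]
enqueue(8): queue = [95, 19, 58, 89, 52, 8]

Answer: 95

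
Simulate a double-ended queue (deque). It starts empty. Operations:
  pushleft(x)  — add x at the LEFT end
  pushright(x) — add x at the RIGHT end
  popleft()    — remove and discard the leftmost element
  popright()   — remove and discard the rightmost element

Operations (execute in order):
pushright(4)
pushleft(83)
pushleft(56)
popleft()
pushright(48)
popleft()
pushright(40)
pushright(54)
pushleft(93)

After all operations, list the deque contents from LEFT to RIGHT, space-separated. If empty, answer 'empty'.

pushright(4): [4]
pushleft(83): [83, 4]
pushleft(56): [56, 83, 4]
popleft(): [83, 4]
pushright(48): [83, 4, 48]
popleft(): [4, 48]
pushright(40): [4, 48, 40]
pushright(54): [4, 48, 40, 54]
pushleft(93): [93, 4, 48, 40, 54]

Answer: 93 4 48 40 54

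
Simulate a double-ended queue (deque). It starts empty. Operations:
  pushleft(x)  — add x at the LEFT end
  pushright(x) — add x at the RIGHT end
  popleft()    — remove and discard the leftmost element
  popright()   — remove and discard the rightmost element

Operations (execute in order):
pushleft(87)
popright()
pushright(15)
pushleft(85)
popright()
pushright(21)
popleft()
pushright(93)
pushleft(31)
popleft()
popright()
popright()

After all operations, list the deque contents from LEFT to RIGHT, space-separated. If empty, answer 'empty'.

pushleft(87): [87]
popright(): []
pushright(15): [15]
pushleft(85): [85, 15]
popright(): [85]
pushright(21): [85, 21]
popleft(): [21]
pushright(93): [21, 93]
pushleft(31): [31, 21, 93]
popleft(): [21, 93]
popright(): [21]
popright(): []

Answer: empty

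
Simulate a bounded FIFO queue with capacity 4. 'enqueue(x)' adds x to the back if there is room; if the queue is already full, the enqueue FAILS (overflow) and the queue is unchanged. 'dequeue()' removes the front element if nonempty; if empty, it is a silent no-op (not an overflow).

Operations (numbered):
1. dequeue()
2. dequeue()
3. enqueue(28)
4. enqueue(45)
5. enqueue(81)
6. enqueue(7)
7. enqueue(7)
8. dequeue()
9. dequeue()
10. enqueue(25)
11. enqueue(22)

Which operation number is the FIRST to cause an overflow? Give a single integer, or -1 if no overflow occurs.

Answer: 7

Derivation:
1. dequeue(): empty, no-op, size=0
2. dequeue(): empty, no-op, size=0
3. enqueue(28): size=1
4. enqueue(45): size=2
5. enqueue(81): size=3
6. enqueue(7): size=4
7. enqueue(7): size=4=cap → OVERFLOW (fail)
8. dequeue(): size=3
9. dequeue(): size=2
10. enqueue(25): size=3
11. enqueue(22): size=4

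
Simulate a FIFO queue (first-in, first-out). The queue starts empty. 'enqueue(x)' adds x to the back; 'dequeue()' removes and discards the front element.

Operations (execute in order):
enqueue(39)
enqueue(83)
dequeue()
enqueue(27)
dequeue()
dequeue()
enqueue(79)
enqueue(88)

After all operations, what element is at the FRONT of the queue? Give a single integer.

Answer: 79

Derivation:
enqueue(39): queue = [39]
enqueue(83): queue = [39, 83]
dequeue(): queue = [83]
enqueue(27): queue = [83, 27]
dequeue(): queue = [27]
dequeue(): queue = []
enqueue(79): queue = [79]
enqueue(88): queue = [79, 88]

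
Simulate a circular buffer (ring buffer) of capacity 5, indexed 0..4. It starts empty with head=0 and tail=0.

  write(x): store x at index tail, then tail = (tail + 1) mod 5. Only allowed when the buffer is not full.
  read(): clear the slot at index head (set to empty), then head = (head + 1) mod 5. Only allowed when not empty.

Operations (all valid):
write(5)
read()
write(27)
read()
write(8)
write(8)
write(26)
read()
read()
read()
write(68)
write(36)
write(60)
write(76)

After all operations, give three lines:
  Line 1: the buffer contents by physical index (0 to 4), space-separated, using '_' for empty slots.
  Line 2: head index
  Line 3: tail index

write(5): buf=[5 _ _ _ _], head=0, tail=1, size=1
read(): buf=[_ _ _ _ _], head=1, tail=1, size=0
write(27): buf=[_ 27 _ _ _], head=1, tail=2, size=1
read(): buf=[_ _ _ _ _], head=2, tail=2, size=0
write(8): buf=[_ _ 8 _ _], head=2, tail=3, size=1
write(8): buf=[_ _ 8 8 _], head=2, tail=4, size=2
write(26): buf=[_ _ 8 8 26], head=2, tail=0, size=3
read(): buf=[_ _ _ 8 26], head=3, tail=0, size=2
read(): buf=[_ _ _ _ 26], head=4, tail=0, size=1
read(): buf=[_ _ _ _ _], head=0, tail=0, size=0
write(68): buf=[68 _ _ _ _], head=0, tail=1, size=1
write(36): buf=[68 36 _ _ _], head=0, tail=2, size=2
write(60): buf=[68 36 60 _ _], head=0, tail=3, size=3
write(76): buf=[68 36 60 76 _], head=0, tail=4, size=4

Answer: 68 36 60 76 _
0
4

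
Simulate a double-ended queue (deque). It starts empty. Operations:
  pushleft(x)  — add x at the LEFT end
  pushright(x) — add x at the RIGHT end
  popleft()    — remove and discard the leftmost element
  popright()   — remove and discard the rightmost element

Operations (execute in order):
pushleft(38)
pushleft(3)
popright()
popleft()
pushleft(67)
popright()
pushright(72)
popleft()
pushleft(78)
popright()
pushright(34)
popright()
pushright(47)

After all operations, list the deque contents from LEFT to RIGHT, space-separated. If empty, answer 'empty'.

Answer: 47

Derivation:
pushleft(38): [38]
pushleft(3): [3, 38]
popright(): [3]
popleft(): []
pushleft(67): [67]
popright(): []
pushright(72): [72]
popleft(): []
pushleft(78): [78]
popright(): []
pushright(34): [34]
popright(): []
pushright(47): [47]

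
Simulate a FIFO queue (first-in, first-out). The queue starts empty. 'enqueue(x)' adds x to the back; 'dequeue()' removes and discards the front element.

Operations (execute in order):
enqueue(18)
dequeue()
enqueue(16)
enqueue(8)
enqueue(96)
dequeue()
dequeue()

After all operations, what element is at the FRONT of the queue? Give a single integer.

Answer: 96

Derivation:
enqueue(18): queue = [18]
dequeue(): queue = []
enqueue(16): queue = [16]
enqueue(8): queue = [16, 8]
enqueue(96): queue = [16, 8, 96]
dequeue(): queue = [8, 96]
dequeue(): queue = [96]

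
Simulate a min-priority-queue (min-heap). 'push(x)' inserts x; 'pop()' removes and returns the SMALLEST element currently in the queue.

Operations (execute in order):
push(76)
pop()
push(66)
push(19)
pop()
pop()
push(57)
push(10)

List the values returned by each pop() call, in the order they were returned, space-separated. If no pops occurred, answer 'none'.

Answer: 76 19 66

Derivation:
push(76): heap contents = [76]
pop() → 76: heap contents = []
push(66): heap contents = [66]
push(19): heap contents = [19, 66]
pop() → 19: heap contents = [66]
pop() → 66: heap contents = []
push(57): heap contents = [57]
push(10): heap contents = [10, 57]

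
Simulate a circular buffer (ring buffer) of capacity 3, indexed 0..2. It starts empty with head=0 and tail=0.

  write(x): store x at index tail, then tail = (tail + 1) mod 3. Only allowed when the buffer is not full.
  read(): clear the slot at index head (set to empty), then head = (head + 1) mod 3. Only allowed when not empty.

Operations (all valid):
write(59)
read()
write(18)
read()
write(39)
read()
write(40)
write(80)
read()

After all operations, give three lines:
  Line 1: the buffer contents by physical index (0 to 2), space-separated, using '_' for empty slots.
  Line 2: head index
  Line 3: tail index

write(59): buf=[59 _ _], head=0, tail=1, size=1
read(): buf=[_ _ _], head=1, tail=1, size=0
write(18): buf=[_ 18 _], head=1, tail=2, size=1
read(): buf=[_ _ _], head=2, tail=2, size=0
write(39): buf=[_ _ 39], head=2, tail=0, size=1
read(): buf=[_ _ _], head=0, tail=0, size=0
write(40): buf=[40 _ _], head=0, tail=1, size=1
write(80): buf=[40 80 _], head=0, tail=2, size=2
read(): buf=[_ 80 _], head=1, tail=2, size=1

Answer: _ 80 _
1
2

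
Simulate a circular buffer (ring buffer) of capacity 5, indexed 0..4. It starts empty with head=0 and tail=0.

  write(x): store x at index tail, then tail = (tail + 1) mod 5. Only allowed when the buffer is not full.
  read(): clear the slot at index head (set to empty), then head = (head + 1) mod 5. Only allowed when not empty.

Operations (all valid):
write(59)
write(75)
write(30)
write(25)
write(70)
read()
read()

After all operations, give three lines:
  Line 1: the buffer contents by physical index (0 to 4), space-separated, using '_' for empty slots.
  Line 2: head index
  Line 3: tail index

Answer: _ _ 30 25 70
2
0

Derivation:
write(59): buf=[59 _ _ _ _], head=0, tail=1, size=1
write(75): buf=[59 75 _ _ _], head=0, tail=2, size=2
write(30): buf=[59 75 30 _ _], head=0, tail=3, size=3
write(25): buf=[59 75 30 25 _], head=0, tail=4, size=4
write(70): buf=[59 75 30 25 70], head=0, tail=0, size=5
read(): buf=[_ 75 30 25 70], head=1, tail=0, size=4
read(): buf=[_ _ 30 25 70], head=2, tail=0, size=3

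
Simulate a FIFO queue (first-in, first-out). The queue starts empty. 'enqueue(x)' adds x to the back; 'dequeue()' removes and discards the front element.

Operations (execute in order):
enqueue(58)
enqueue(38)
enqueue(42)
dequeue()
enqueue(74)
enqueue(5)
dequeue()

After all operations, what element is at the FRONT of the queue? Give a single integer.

Answer: 42

Derivation:
enqueue(58): queue = [58]
enqueue(38): queue = [58, 38]
enqueue(42): queue = [58, 38, 42]
dequeue(): queue = [38, 42]
enqueue(74): queue = [38, 42, 74]
enqueue(5): queue = [38, 42, 74, 5]
dequeue(): queue = [42, 74, 5]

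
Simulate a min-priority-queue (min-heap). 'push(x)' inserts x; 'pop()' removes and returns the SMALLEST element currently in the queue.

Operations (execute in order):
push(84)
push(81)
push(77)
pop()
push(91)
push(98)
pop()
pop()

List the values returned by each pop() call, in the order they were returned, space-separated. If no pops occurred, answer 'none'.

push(84): heap contents = [84]
push(81): heap contents = [81, 84]
push(77): heap contents = [77, 81, 84]
pop() → 77: heap contents = [81, 84]
push(91): heap contents = [81, 84, 91]
push(98): heap contents = [81, 84, 91, 98]
pop() → 81: heap contents = [84, 91, 98]
pop() → 84: heap contents = [91, 98]

Answer: 77 81 84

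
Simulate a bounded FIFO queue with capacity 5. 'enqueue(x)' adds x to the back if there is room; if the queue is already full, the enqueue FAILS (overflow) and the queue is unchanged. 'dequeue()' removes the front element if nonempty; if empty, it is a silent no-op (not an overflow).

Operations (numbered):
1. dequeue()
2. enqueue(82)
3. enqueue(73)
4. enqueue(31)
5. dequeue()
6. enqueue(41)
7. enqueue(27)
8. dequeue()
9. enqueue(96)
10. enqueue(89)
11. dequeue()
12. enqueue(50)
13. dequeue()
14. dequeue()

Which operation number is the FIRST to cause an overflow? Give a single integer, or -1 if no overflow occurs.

1. dequeue(): empty, no-op, size=0
2. enqueue(82): size=1
3. enqueue(73): size=2
4. enqueue(31): size=3
5. dequeue(): size=2
6. enqueue(41): size=3
7. enqueue(27): size=4
8. dequeue(): size=3
9. enqueue(96): size=4
10. enqueue(89): size=5
11. dequeue(): size=4
12. enqueue(50): size=5
13. dequeue(): size=4
14. dequeue(): size=3

Answer: -1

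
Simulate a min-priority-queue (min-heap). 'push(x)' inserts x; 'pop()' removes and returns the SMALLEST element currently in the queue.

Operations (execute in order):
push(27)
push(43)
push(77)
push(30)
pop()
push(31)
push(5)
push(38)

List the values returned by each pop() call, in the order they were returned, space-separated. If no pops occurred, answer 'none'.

push(27): heap contents = [27]
push(43): heap contents = [27, 43]
push(77): heap contents = [27, 43, 77]
push(30): heap contents = [27, 30, 43, 77]
pop() → 27: heap contents = [30, 43, 77]
push(31): heap contents = [30, 31, 43, 77]
push(5): heap contents = [5, 30, 31, 43, 77]
push(38): heap contents = [5, 30, 31, 38, 43, 77]

Answer: 27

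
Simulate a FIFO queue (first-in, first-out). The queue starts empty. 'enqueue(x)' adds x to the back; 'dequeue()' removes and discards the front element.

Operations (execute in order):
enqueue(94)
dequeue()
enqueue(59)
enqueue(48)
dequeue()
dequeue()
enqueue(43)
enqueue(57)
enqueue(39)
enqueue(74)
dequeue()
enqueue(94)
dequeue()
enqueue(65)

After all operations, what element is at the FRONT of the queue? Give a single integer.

enqueue(94): queue = [94]
dequeue(): queue = []
enqueue(59): queue = [59]
enqueue(48): queue = [59, 48]
dequeue(): queue = [48]
dequeue(): queue = []
enqueue(43): queue = [43]
enqueue(57): queue = [43, 57]
enqueue(39): queue = [43, 57, 39]
enqueue(74): queue = [43, 57, 39, 74]
dequeue(): queue = [57, 39, 74]
enqueue(94): queue = [57, 39, 74, 94]
dequeue(): queue = [39, 74, 94]
enqueue(65): queue = [39, 74, 94, 65]

Answer: 39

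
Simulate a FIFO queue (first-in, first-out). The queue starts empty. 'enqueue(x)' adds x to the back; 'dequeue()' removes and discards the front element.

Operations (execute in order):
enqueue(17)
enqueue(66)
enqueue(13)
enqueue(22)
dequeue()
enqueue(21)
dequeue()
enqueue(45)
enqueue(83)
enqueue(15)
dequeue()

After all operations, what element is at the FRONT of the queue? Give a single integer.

enqueue(17): queue = [17]
enqueue(66): queue = [17, 66]
enqueue(13): queue = [17, 66, 13]
enqueue(22): queue = [17, 66, 13, 22]
dequeue(): queue = [66, 13, 22]
enqueue(21): queue = [66, 13, 22, 21]
dequeue(): queue = [13, 22, 21]
enqueue(45): queue = [13, 22, 21, 45]
enqueue(83): queue = [13, 22, 21, 45, 83]
enqueue(15): queue = [13, 22, 21, 45, 83, 15]
dequeue(): queue = [22, 21, 45, 83, 15]

Answer: 22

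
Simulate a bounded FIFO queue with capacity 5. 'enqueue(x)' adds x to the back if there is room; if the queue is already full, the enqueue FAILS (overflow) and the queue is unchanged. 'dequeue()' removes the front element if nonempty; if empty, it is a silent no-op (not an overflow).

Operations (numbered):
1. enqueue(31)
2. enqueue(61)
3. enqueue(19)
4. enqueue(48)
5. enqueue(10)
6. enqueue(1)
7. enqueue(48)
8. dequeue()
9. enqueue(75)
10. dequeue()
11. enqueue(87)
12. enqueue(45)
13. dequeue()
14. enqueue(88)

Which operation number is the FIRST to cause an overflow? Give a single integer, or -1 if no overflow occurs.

Answer: 6

Derivation:
1. enqueue(31): size=1
2. enqueue(61): size=2
3. enqueue(19): size=3
4. enqueue(48): size=4
5. enqueue(10): size=5
6. enqueue(1): size=5=cap → OVERFLOW (fail)
7. enqueue(48): size=5=cap → OVERFLOW (fail)
8. dequeue(): size=4
9. enqueue(75): size=5
10. dequeue(): size=4
11. enqueue(87): size=5
12. enqueue(45): size=5=cap → OVERFLOW (fail)
13. dequeue(): size=4
14. enqueue(88): size=5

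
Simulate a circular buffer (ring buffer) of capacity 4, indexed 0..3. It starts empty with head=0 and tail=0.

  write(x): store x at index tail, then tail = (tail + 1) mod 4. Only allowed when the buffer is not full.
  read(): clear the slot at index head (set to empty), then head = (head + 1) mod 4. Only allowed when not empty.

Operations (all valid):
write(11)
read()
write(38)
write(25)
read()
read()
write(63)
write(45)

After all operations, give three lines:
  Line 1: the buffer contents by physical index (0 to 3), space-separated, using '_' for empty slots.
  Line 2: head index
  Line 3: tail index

Answer: 45 _ _ 63
3
1

Derivation:
write(11): buf=[11 _ _ _], head=0, tail=1, size=1
read(): buf=[_ _ _ _], head=1, tail=1, size=0
write(38): buf=[_ 38 _ _], head=1, tail=2, size=1
write(25): buf=[_ 38 25 _], head=1, tail=3, size=2
read(): buf=[_ _ 25 _], head=2, tail=3, size=1
read(): buf=[_ _ _ _], head=3, tail=3, size=0
write(63): buf=[_ _ _ 63], head=3, tail=0, size=1
write(45): buf=[45 _ _ 63], head=3, tail=1, size=2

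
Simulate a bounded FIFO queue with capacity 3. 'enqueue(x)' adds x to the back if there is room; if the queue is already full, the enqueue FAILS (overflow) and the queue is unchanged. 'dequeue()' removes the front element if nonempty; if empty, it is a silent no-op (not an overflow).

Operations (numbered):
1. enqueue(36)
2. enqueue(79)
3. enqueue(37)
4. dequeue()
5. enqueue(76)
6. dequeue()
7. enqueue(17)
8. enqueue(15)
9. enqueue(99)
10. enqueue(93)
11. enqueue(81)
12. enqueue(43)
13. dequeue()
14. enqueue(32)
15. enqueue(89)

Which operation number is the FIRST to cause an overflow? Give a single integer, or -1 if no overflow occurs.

1. enqueue(36): size=1
2. enqueue(79): size=2
3. enqueue(37): size=3
4. dequeue(): size=2
5. enqueue(76): size=3
6. dequeue(): size=2
7. enqueue(17): size=3
8. enqueue(15): size=3=cap → OVERFLOW (fail)
9. enqueue(99): size=3=cap → OVERFLOW (fail)
10. enqueue(93): size=3=cap → OVERFLOW (fail)
11. enqueue(81): size=3=cap → OVERFLOW (fail)
12. enqueue(43): size=3=cap → OVERFLOW (fail)
13. dequeue(): size=2
14. enqueue(32): size=3
15. enqueue(89): size=3=cap → OVERFLOW (fail)

Answer: 8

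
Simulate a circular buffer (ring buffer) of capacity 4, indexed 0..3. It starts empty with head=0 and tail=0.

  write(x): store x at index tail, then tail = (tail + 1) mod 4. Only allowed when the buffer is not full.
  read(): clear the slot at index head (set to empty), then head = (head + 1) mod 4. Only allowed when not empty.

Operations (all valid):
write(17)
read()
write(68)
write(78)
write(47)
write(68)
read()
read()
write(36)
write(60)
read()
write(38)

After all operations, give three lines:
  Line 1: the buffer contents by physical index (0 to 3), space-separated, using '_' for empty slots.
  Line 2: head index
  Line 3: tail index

Answer: 68 36 60 38
0
0

Derivation:
write(17): buf=[17 _ _ _], head=0, tail=1, size=1
read(): buf=[_ _ _ _], head=1, tail=1, size=0
write(68): buf=[_ 68 _ _], head=1, tail=2, size=1
write(78): buf=[_ 68 78 _], head=1, tail=3, size=2
write(47): buf=[_ 68 78 47], head=1, tail=0, size=3
write(68): buf=[68 68 78 47], head=1, tail=1, size=4
read(): buf=[68 _ 78 47], head=2, tail=1, size=3
read(): buf=[68 _ _ 47], head=3, tail=1, size=2
write(36): buf=[68 36 _ 47], head=3, tail=2, size=3
write(60): buf=[68 36 60 47], head=3, tail=3, size=4
read(): buf=[68 36 60 _], head=0, tail=3, size=3
write(38): buf=[68 36 60 38], head=0, tail=0, size=4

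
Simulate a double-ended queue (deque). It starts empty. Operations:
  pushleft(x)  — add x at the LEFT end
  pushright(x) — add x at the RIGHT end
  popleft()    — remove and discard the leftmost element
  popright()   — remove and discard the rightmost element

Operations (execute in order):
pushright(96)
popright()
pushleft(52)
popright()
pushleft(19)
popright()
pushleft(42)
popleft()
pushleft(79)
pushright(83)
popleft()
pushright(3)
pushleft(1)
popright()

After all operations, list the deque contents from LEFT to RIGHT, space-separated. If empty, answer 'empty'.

pushright(96): [96]
popright(): []
pushleft(52): [52]
popright(): []
pushleft(19): [19]
popright(): []
pushleft(42): [42]
popleft(): []
pushleft(79): [79]
pushright(83): [79, 83]
popleft(): [83]
pushright(3): [83, 3]
pushleft(1): [1, 83, 3]
popright(): [1, 83]

Answer: 1 83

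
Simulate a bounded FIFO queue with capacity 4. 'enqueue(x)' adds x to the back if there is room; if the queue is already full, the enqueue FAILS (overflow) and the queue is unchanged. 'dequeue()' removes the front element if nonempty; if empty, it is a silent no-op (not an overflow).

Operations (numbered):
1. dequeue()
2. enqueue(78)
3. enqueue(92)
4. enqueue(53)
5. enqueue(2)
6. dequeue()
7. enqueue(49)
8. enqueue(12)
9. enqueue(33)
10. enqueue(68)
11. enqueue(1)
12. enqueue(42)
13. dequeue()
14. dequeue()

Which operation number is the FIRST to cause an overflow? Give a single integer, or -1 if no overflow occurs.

1. dequeue(): empty, no-op, size=0
2. enqueue(78): size=1
3. enqueue(92): size=2
4. enqueue(53): size=3
5. enqueue(2): size=4
6. dequeue(): size=3
7. enqueue(49): size=4
8. enqueue(12): size=4=cap → OVERFLOW (fail)
9. enqueue(33): size=4=cap → OVERFLOW (fail)
10. enqueue(68): size=4=cap → OVERFLOW (fail)
11. enqueue(1): size=4=cap → OVERFLOW (fail)
12. enqueue(42): size=4=cap → OVERFLOW (fail)
13. dequeue(): size=3
14. dequeue(): size=2

Answer: 8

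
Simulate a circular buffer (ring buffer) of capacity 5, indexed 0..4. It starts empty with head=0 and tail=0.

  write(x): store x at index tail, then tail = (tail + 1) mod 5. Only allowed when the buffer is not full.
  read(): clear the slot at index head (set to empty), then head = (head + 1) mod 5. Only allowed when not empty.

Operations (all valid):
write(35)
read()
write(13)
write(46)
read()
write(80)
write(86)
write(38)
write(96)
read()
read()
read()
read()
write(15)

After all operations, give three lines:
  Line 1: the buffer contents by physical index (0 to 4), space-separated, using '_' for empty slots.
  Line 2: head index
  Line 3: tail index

write(35): buf=[35 _ _ _ _], head=0, tail=1, size=1
read(): buf=[_ _ _ _ _], head=1, tail=1, size=0
write(13): buf=[_ 13 _ _ _], head=1, tail=2, size=1
write(46): buf=[_ 13 46 _ _], head=1, tail=3, size=2
read(): buf=[_ _ 46 _ _], head=2, tail=3, size=1
write(80): buf=[_ _ 46 80 _], head=2, tail=4, size=2
write(86): buf=[_ _ 46 80 86], head=2, tail=0, size=3
write(38): buf=[38 _ 46 80 86], head=2, tail=1, size=4
write(96): buf=[38 96 46 80 86], head=2, tail=2, size=5
read(): buf=[38 96 _ 80 86], head=3, tail=2, size=4
read(): buf=[38 96 _ _ 86], head=4, tail=2, size=3
read(): buf=[38 96 _ _ _], head=0, tail=2, size=2
read(): buf=[_ 96 _ _ _], head=1, tail=2, size=1
write(15): buf=[_ 96 15 _ _], head=1, tail=3, size=2

Answer: _ 96 15 _ _
1
3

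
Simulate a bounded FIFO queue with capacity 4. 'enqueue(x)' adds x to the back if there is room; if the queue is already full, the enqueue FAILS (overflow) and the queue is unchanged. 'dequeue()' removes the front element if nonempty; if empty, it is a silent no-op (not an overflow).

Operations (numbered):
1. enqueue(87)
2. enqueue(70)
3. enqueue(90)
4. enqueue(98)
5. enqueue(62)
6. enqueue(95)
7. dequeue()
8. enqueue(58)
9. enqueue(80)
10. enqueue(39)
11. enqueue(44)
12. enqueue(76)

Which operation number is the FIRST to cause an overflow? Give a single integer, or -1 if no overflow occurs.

1. enqueue(87): size=1
2. enqueue(70): size=2
3. enqueue(90): size=3
4. enqueue(98): size=4
5. enqueue(62): size=4=cap → OVERFLOW (fail)
6. enqueue(95): size=4=cap → OVERFLOW (fail)
7. dequeue(): size=3
8. enqueue(58): size=4
9. enqueue(80): size=4=cap → OVERFLOW (fail)
10. enqueue(39): size=4=cap → OVERFLOW (fail)
11. enqueue(44): size=4=cap → OVERFLOW (fail)
12. enqueue(76): size=4=cap → OVERFLOW (fail)

Answer: 5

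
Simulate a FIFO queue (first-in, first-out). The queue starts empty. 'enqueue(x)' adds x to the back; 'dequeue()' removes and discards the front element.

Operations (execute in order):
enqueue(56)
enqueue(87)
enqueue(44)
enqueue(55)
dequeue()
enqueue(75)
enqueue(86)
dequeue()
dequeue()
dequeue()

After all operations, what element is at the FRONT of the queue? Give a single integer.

enqueue(56): queue = [56]
enqueue(87): queue = [56, 87]
enqueue(44): queue = [56, 87, 44]
enqueue(55): queue = [56, 87, 44, 55]
dequeue(): queue = [87, 44, 55]
enqueue(75): queue = [87, 44, 55, 75]
enqueue(86): queue = [87, 44, 55, 75, 86]
dequeue(): queue = [44, 55, 75, 86]
dequeue(): queue = [55, 75, 86]
dequeue(): queue = [75, 86]

Answer: 75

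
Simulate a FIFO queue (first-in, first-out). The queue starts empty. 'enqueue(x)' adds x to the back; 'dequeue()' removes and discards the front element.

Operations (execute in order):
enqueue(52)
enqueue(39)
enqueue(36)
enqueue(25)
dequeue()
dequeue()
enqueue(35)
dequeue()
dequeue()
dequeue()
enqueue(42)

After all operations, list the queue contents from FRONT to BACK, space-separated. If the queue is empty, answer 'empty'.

Answer: 42

Derivation:
enqueue(52): [52]
enqueue(39): [52, 39]
enqueue(36): [52, 39, 36]
enqueue(25): [52, 39, 36, 25]
dequeue(): [39, 36, 25]
dequeue(): [36, 25]
enqueue(35): [36, 25, 35]
dequeue(): [25, 35]
dequeue(): [35]
dequeue(): []
enqueue(42): [42]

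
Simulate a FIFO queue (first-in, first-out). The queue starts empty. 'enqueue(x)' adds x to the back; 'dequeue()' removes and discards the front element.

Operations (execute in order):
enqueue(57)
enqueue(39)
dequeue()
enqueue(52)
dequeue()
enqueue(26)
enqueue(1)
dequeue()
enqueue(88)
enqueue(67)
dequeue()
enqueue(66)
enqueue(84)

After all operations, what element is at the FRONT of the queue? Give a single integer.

Answer: 1

Derivation:
enqueue(57): queue = [57]
enqueue(39): queue = [57, 39]
dequeue(): queue = [39]
enqueue(52): queue = [39, 52]
dequeue(): queue = [52]
enqueue(26): queue = [52, 26]
enqueue(1): queue = [52, 26, 1]
dequeue(): queue = [26, 1]
enqueue(88): queue = [26, 1, 88]
enqueue(67): queue = [26, 1, 88, 67]
dequeue(): queue = [1, 88, 67]
enqueue(66): queue = [1, 88, 67, 66]
enqueue(84): queue = [1, 88, 67, 66, 84]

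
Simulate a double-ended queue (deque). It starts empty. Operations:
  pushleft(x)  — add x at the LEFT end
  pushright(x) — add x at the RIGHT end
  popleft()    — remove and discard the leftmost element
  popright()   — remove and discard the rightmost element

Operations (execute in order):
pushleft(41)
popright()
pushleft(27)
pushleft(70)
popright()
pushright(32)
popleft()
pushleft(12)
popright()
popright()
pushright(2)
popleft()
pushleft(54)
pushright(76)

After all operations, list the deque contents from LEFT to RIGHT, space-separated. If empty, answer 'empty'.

pushleft(41): [41]
popright(): []
pushleft(27): [27]
pushleft(70): [70, 27]
popright(): [70]
pushright(32): [70, 32]
popleft(): [32]
pushleft(12): [12, 32]
popright(): [12]
popright(): []
pushright(2): [2]
popleft(): []
pushleft(54): [54]
pushright(76): [54, 76]

Answer: 54 76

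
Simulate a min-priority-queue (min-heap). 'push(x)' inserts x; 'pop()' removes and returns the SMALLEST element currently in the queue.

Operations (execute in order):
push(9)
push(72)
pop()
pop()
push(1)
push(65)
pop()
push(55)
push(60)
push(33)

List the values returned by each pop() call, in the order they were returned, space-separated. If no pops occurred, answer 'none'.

push(9): heap contents = [9]
push(72): heap contents = [9, 72]
pop() → 9: heap contents = [72]
pop() → 72: heap contents = []
push(1): heap contents = [1]
push(65): heap contents = [1, 65]
pop() → 1: heap contents = [65]
push(55): heap contents = [55, 65]
push(60): heap contents = [55, 60, 65]
push(33): heap contents = [33, 55, 60, 65]

Answer: 9 72 1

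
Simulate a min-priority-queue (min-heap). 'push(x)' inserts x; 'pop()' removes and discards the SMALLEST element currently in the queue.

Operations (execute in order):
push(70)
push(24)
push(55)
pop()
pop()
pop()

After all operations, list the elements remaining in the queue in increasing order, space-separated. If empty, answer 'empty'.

Answer: empty

Derivation:
push(70): heap contents = [70]
push(24): heap contents = [24, 70]
push(55): heap contents = [24, 55, 70]
pop() → 24: heap contents = [55, 70]
pop() → 55: heap contents = [70]
pop() → 70: heap contents = []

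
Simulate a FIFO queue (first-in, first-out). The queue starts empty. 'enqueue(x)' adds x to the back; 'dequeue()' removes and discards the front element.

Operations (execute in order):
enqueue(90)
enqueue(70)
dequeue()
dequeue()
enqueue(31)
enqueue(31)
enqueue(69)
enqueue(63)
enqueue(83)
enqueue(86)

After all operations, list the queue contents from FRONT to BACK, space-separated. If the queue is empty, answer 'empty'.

Answer: 31 31 69 63 83 86

Derivation:
enqueue(90): [90]
enqueue(70): [90, 70]
dequeue(): [70]
dequeue(): []
enqueue(31): [31]
enqueue(31): [31, 31]
enqueue(69): [31, 31, 69]
enqueue(63): [31, 31, 69, 63]
enqueue(83): [31, 31, 69, 63, 83]
enqueue(86): [31, 31, 69, 63, 83, 86]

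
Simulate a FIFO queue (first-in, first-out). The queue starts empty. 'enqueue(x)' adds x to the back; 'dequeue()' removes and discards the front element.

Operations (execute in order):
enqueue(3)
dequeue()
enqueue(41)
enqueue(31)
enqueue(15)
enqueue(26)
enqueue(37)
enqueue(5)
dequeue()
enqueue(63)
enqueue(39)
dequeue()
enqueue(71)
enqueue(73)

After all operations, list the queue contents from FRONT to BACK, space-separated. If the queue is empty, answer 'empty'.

Answer: 15 26 37 5 63 39 71 73

Derivation:
enqueue(3): [3]
dequeue(): []
enqueue(41): [41]
enqueue(31): [41, 31]
enqueue(15): [41, 31, 15]
enqueue(26): [41, 31, 15, 26]
enqueue(37): [41, 31, 15, 26, 37]
enqueue(5): [41, 31, 15, 26, 37, 5]
dequeue(): [31, 15, 26, 37, 5]
enqueue(63): [31, 15, 26, 37, 5, 63]
enqueue(39): [31, 15, 26, 37, 5, 63, 39]
dequeue(): [15, 26, 37, 5, 63, 39]
enqueue(71): [15, 26, 37, 5, 63, 39, 71]
enqueue(73): [15, 26, 37, 5, 63, 39, 71, 73]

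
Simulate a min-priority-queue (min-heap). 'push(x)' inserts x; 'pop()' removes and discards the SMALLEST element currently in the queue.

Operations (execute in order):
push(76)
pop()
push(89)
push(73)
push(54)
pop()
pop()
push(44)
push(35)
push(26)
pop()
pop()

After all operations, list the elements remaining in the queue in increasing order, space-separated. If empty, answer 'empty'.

push(76): heap contents = [76]
pop() → 76: heap contents = []
push(89): heap contents = [89]
push(73): heap contents = [73, 89]
push(54): heap contents = [54, 73, 89]
pop() → 54: heap contents = [73, 89]
pop() → 73: heap contents = [89]
push(44): heap contents = [44, 89]
push(35): heap contents = [35, 44, 89]
push(26): heap contents = [26, 35, 44, 89]
pop() → 26: heap contents = [35, 44, 89]
pop() → 35: heap contents = [44, 89]

Answer: 44 89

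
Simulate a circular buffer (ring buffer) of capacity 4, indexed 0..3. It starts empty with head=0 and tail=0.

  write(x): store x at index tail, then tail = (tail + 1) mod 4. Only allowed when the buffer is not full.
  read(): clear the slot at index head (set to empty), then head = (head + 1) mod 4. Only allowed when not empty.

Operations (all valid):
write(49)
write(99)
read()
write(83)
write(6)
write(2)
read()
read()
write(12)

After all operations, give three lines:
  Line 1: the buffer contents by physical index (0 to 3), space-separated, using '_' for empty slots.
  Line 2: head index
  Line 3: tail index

write(49): buf=[49 _ _ _], head=0, tail=1, size=1
write(99): buf=[49 99 _ _], head=0, tail=2, size=2
read(): buf=[_ 99 _ _], head=1, tail=2, size=1
write(83): buf=[_ 99 83 _], head=1, tail=3, size=2
write(6): buf=[_ 99 83 6], head=1, tail=0, size=3
write(2): buf=[2 99 83 6], head=1, tail=1, size=4
read(): buf=[2 _ 83 6], head=2, tail=1, size=3
read(): buf=[2 _ _ 6], head=3, tail=1, size=2
write(12): buf=[2 12 _ 6], head=3, tail=2, size=3

Answer: 2 12 _ 6
3
2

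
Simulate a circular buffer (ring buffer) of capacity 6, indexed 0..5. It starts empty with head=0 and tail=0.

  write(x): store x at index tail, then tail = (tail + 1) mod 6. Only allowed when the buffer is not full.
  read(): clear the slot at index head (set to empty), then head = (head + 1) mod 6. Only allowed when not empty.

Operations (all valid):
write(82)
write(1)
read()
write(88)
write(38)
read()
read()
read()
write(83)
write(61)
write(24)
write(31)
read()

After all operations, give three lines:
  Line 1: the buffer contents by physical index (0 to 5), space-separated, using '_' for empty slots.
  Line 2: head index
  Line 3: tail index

write(82): buf=[82 _ _ _ _ _], head=0, tail=1, size=1
write(1): buf=[82 1 _ _ _ _], head=0, tail=2, size=2
read(): buf=[_ 1 _ _ _ _], head=1, tail=2, size=1
write(88): buf=[_ 1 88 _ _ _], head=1, tail=3, size=2
write(38): buf=[_ 1 88 38 _ _], head=1, tail=4, size=3
read(): buf=[_ _ 88 38 _ _], head=2, tail=4, size=2
read(): buf=[_ _ _ 38 _ _], head=3, tail=4, size=1
read(): buf=[_ _ _ _ _ _], head=4, tail=4, size=0
write(83): buf=[_ _ _ _ 83 _], head=4, tail=5, size=1
write(61): buf=[_ _ _ _ 83 61], head=4, tail=0, size=2
write(24): buf=[24 _ _ _ 83 61], head=4, tail=1, size=3
write(31): buf=[24 31 _ _ 83 61], head=4, tail=2, size=4
read(): buf=[24 31 _ _ _ 61], head=5, tail=2, size=3

Answer: 24 31 _ _ _ 61
5
2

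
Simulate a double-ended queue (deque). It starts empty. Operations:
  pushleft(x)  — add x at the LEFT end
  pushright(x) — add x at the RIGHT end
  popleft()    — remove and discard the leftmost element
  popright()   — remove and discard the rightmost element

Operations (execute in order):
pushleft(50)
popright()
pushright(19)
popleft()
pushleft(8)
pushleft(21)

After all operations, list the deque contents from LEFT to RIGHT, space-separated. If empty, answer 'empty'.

pushleft(50): [50]
popright(): []
pushright(19): [19]
popleft(): []
pushleft(8): [8]
pushleft(21): [21, 8]

Answer: 21 8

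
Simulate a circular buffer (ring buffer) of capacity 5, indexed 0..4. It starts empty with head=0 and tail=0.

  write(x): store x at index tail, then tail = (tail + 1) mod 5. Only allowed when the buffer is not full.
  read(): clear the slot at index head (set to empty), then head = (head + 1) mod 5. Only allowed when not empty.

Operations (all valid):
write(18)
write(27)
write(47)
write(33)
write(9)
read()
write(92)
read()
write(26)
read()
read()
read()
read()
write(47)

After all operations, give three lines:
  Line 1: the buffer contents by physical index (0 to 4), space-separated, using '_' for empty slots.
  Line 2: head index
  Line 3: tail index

Answer: _ 26 47 _ _
1
3

Derivation:
write(18): buf=[18 _ _ _ _], head=0, tail=1, size=1
write(27): buf=[18 27 _ _ _], head=0, tail=2, size=2
write(47): buf=[18 27 47 _ _], head=0, tail=3, size=3
write(33): buf=[18 27 47 33 _], head=0, tail=4, size=4
write(9): buf=[18 27 47 33 9], head=0, tail=0, size=5
read(): buf=[_ 27 47 33 9], head=1, tail=0, size=4
write(92): buf=[92 27 47 33 9], head=1, tail=1, size=5
read(): buf=[92 _ 47 33 9], head=2, tail=1, size=4
write(26): buf=[92 26 47 33 9], head=2, tail=2, size=5
read(): buf=[92 26 _ 33 9], head=3, tail=2, size=4
read(): buf=[92 26 _ _ 9], head=4, tail=2, size=3
read(): buf=[92 26 _ _ _], head=0, tail=2, size=2
read(): buf=[_ 26 _ _ _], head=1, tail=2, size=1
write(47): buf=[_ 26 47 _ _], head=1, tail=3, size=2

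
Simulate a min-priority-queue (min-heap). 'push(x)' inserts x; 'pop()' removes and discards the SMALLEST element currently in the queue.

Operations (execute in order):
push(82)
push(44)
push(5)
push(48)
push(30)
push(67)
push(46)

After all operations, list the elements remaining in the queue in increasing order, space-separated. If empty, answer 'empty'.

Answer: 5 30 44 46 48 67 82

Derivation:
push(82): heap contents = [82]
push(44): heap contents = [44, 82]
push(5): heap contents = [5, 44, 82]
push(48): heap contents = [5, 44, 48, 82]
push(30): heap contents = [5, 30, 44, 48, 82]
push(67): heap contents = [5, 30, 44, 48, 67, 82]
push(46): heap contents = [5, 30, 44, 46, 48, 67, 82]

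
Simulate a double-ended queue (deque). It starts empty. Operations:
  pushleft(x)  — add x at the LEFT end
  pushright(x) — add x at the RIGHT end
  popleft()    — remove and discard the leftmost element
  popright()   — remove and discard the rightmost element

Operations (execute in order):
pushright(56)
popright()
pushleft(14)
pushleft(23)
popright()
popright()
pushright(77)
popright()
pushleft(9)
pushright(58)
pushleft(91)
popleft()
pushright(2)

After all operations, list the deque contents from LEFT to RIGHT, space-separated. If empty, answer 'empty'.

Answer: 9 58 2

Derivation:
pushright(56): [56]
popright(): []
pushleft(14): [14]
pushleft(23): [23, 14]
popright(): [23]
popright(): []
pushright(77): [77]
popright(): []
pushleft(9): [9]
pushright(58): [9, 58]
pushleft(91): [91, 9, 58]
popleft(): [9, 58]
pushright(2): [9, 58, 2]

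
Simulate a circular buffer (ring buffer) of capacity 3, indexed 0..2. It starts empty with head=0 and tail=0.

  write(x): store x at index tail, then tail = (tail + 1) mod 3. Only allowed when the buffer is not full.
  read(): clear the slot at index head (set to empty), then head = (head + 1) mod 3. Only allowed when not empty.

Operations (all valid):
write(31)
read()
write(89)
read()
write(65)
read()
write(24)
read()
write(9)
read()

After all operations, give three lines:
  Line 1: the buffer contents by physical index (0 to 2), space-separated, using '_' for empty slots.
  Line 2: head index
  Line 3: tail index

Answer: _ _ _
2
2

Derivation:
write(31): buf=[31 _ _], head=0, tail=1, size=1
read(): buf=[_ _ _], head=1, tail=1, size=0
write(89): buf=[_ 89 _], head=1, tail=2, size=1
read(): buf=[_ _ _], head=2, tail=2, size=0
write(65): buf=[_ _ 65], head=2, tail=0, size=1
read(): buf=[_ _ _], head=0, tail=0, size=0
write(24): buf=[24 _ _], head=0, tail=1, size=1
read(): buf=[_ _ _], head=1, tail=1, size=0
write(9): buf=[_ 9 _], head=1, tail=2, size=1
read(): buf=[_ _ _], head=2, tail=2, size=0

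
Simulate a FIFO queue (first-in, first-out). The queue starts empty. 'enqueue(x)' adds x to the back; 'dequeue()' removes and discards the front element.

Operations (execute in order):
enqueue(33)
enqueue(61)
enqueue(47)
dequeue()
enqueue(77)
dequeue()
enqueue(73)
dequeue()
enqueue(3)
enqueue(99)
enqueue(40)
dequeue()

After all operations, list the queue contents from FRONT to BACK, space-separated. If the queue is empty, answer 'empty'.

Answer: 73 3 99 40

Derivation:
enqueue(33): [33]
enqueue(61): [33, 61]
enqueue(47): [33, 61, 47]
dequeue(): [61, 47]
enqueue(77): [61, 47, 77]
dequeue(): [47, 77]
enqueue(73): [47, 77, 73]
dequeue(): [77, 73]
enqueue(3): [77, 73, 3]
enqueue(99): [77, 73, 3, 99]
enqueue(40): [77, 73, 3, 99, 40]
dequeue(): [73, 3, 99, 40]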